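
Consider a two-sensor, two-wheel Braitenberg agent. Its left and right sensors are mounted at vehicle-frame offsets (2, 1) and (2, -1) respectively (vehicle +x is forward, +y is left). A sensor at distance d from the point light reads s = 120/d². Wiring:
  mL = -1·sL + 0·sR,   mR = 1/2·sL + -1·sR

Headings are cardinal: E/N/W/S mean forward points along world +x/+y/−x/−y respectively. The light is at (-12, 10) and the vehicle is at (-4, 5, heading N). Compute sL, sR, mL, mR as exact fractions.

left sensor world pos  = (-5, 7); dL² = 58
right sensor world pos = (-3, 7); dR² = 90
sL = 120/58 = 60/29
sR = 120/90 = 4/3
mL = -1·sL + 0·sR = -60/29
mR = 1/2·sL + -1·sR = -26/87

60/29 4/3 -60/29 -26/87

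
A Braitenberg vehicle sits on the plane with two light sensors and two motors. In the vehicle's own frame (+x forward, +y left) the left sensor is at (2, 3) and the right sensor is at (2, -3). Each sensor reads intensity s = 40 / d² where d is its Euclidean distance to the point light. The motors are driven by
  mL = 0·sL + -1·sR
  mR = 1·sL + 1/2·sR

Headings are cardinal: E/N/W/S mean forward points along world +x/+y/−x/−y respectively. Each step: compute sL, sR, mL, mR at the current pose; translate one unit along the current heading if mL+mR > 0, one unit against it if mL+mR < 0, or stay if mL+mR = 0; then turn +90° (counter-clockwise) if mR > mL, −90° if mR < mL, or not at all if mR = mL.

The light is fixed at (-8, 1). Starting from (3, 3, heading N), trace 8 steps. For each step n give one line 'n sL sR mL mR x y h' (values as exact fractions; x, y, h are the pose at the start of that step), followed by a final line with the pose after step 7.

0 1/2 10/53 -10/53 63/106 3 3 N
1 40/81 40/117 -40/117 700/1053 3 4 W
2 4/17 4/5 -4/5 54/85 2 4 S
3 40/193 8/29 -8/29 1932/5597 2 5 E
4 2/5 5/29 -5/29 141/290 3 5 N
5 8/17 8/29 -8/29 300/493 3 6 W
6 20/89 20/29 -20/29 1470/2581 2 6 S
7 8/45 40/153 -40/153 236/765 2 7 E
final 3 7 N

n=0: pose=(3,3,N); sL=1/2, sR=10/53; mL=-10/53, mR=63/106; mL+mR=43/106 → advance +1; mR−mL=83/106 → turn +1·90°
n=1: pose=(3,4,W); sL=40/81, sR=40/117; mL=-40/117, mR=700/1053; mL+mR=340/1053 → advance +1; mR−mL=1060/1053 → turn +1·90°
n=2: pose=(2,4,S); sL=4/17, sR=4/5; mL=-4/5, mR=54/85; mL+mR=-14/85 → advance -1; mR−mL=122/85 → turn +1·90°
n=3: pose=(2,5,E); sL=40/193, sR=8/29; mL=-8/29, mR=1932/5597; mL+mR=388/5597 → advance +1; mR−mL=3476/5597 → turn +1·90°
n=4: pose=(3,5,N); sL=2/5, sR=5/29; mL=-5/29, mR=141/290; mL+mR=91/290 → advance +1; mR−mL=191/290 → turn +1·90°
n=5: pose=(3,6,W); sL=8/17, sR=8/29; mL=-8/29, mR=300/493; mL+mR=164/493 → advance +1; mR−mL=436/493 → turn +1·90°
n=6: pose=(2,6,S); sL=20/89, sR=20/29; mL=-20/29, mR=1470/2581; mL+mR=-310/2581 → advance -1; mR−mL=3250/2581 → turn +1·90°
n=7: pose=(2,7,E); sL=8/45, sR=40/153; mL=-40/153, mR=236/765; mL+mR=4/85 → advance +1; mR−mL=436/765 → turn +1·90°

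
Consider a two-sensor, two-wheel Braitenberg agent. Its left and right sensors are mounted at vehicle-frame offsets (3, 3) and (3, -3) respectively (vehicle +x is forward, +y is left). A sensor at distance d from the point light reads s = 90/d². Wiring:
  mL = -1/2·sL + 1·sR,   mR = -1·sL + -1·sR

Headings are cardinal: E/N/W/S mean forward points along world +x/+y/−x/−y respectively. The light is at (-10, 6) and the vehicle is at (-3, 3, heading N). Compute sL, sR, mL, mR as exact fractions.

left sensor world pos  = (-6, 6); dL² = 16
right sensor world pos = (0, 6); dR² = 100
sL = 90/16 = 45/8
sR = 90/100 = 9/10
mL = -1/2·sL + 1·sR = -153/80
mR = -1·sL + -1·sR = -261/40

45/8 9/10 -153/80 -261/40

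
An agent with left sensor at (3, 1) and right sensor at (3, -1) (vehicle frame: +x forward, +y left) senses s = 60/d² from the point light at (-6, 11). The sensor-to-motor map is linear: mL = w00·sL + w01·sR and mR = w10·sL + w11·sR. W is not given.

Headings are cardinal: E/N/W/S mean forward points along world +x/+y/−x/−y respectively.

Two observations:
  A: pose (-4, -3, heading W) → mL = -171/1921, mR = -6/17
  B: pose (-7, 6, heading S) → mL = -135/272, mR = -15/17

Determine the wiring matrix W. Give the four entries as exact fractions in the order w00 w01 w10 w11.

obs A: pose=(-4,-3,W) → sL=30/113, sR=6/17, mL=-171/1921, mR=-6/17
obs B: pose=(-7,6,S) → sL=15/16, sR=15/17, mL=-135/272, mR=-15/17
sensor matrix S = [[30/113, 6/17], [15/16, 15/17]]; det S = -1485/15368
solve [mL_A; mL_B] = S·[w00; w01] and [mR_A; mR_B] = S·[w10; w11]:
  w00 = -1, w01 = 1/2, w10 = 0, w11 = -1

-1 1/2 0 -1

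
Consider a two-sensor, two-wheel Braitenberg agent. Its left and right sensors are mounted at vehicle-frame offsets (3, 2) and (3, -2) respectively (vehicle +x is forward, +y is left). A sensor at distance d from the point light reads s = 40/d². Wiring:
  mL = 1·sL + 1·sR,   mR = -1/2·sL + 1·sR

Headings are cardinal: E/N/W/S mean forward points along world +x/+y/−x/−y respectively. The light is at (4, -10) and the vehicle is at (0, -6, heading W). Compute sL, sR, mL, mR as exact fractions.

40/53 8/17 1104/901 84/901

left sensor world pos  = (-3, -8); dL² = 53
right sensor world pos = (-3, -4); dR² = 85
sL = 40/53 = 40/53
sR = 40/85 = 8/17
mL = 1·sL + 1·sR = 1104/901
mR = -1/2·sL + 1·sR = 84/901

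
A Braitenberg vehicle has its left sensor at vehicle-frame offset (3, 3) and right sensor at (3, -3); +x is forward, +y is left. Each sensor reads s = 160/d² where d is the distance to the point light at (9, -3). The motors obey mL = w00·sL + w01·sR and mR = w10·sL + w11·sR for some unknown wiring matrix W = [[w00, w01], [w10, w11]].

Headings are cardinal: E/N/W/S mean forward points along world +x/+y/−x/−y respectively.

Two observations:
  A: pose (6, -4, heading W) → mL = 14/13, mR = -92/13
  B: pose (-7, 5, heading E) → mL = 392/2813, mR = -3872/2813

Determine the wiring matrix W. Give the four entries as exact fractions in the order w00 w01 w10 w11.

1 -1/2 -1 -1

obs A: pose=(6,-4,W) → sL=40/13, sR=4, mL=14/13, mR=-92/13
obs B: pose=(-7,5,E) → sL=16/29, sR=80/97, mL=392/2813, mR=-3872/2813
sensor matrix S = [[40/13, 4], [16/29, 80/97]]; det S = 12096/36569
solve [mL_A; mL_B] = S·[w00; w01] and [mR_A; mR_B] = S·[w10; w11]:
  w00 = 1, w01 = -1/2, w10 = -1, w11 = -1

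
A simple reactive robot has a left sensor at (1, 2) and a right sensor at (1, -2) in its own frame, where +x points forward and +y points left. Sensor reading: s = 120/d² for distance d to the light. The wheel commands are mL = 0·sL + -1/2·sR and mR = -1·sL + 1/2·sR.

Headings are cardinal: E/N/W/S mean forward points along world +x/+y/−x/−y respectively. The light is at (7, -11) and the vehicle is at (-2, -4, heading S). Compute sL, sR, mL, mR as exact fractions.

24/17 120/157 -60/157 -2748/2669

left sensor world pos  = (0, -5); dL² = 85
right sensor world pos = (-4, -5); dR² = 157
sL = 120/85 = 24/17
sR = 120/157 = 120/157
mL = 0·sL + -1/2·sR = -60/157
mR = -1·sL + 1/2·sR = -2748/2669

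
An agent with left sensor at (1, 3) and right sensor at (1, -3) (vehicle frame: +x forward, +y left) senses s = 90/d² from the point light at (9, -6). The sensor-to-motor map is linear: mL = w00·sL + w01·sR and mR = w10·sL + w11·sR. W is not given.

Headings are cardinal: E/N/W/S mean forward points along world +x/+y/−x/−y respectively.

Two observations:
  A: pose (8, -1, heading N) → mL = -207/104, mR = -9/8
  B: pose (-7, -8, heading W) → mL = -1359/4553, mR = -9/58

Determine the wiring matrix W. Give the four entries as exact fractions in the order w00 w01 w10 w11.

-1/2 -1/2 0 -1/2

obs A: pose=(8,-1,N) → sL=45/26, sR=9/4, mL=-207/104, mR=-9/8
obs B: pose=(-7,-8,W) → sL=45/157, sR=9/29, mL=-1359/4553, mR=-9/58
sensor matrix S = [[45/26, 9/4], [45/157, 9/29]]; det S = -25515/236756
solve [mL_A; mL_B] = S·[w00; w01] and [mR_A; mR_B] = S·[w10; w11]:
  w00 = -1/2, w01 = -1/2, w10 = 0, w11 = -1/2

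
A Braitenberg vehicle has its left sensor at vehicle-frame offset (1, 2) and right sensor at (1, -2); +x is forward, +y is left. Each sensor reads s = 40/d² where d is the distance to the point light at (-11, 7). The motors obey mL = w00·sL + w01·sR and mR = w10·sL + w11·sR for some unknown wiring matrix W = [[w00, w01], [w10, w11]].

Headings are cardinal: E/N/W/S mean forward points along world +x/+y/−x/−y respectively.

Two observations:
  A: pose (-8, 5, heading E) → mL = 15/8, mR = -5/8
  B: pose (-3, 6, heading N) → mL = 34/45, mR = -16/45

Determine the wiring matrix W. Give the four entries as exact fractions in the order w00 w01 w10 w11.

1/2 1/2 -1/2 1/2

obs A: pose=(-8,5,E) → sL=5/2, sR=5/4, mL=15/8, mR=-5/8
obs B: pose=(-3,6,N) → sL=10/9, sR=2/5, mL=34/45, mR=-16/45
sensor matrix S = [[5/2, 5/4], [10/9, 2/5]]; det S = -7/18
solve [mL_A; mL_B] = S·[w00; w01] and [mR_A; mR_B] = S·[w10; w11]:
  w00 = 1/2, w01 = 1/2, w10 = -1/2, w11 = 1/2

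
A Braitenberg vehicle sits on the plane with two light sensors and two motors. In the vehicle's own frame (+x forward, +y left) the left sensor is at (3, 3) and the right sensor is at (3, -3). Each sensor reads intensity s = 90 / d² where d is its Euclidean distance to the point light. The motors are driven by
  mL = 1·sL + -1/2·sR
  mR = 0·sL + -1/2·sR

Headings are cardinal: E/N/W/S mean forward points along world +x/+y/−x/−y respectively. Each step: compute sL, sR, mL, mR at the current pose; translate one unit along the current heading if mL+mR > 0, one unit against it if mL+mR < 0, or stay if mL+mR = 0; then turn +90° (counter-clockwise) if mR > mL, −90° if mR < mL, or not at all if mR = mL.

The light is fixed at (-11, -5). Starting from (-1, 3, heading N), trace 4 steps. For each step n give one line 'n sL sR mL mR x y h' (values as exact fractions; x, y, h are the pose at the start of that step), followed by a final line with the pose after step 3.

n=0: pose=(-1,3,N); sL=9/17, sR=9/29; mL=369/986, mR=-9/58; mL+mR=108/493 → advance +1; mR−mL=-9/17 → turn -1·90°
n=1: pose=(-1,4,E); sL=90/313, sR=18/41; mL=873/12833, mR=-9/41; mL+mR=-1944/12833 → advance -1; mR−mL=-90/313 → turn -1·90°
n=2: pose=(-2,4,S); sL=1/2, sR=5/4; mL=-1/8, mR=-5/8; mL+mR=-3/4 → advance -1; mR−mL=-1/2 → turn -1·90°
n=3: pose=(-2,5,W); sL=18/17, sR=18/41; mL=585/697, mR=-9/41; mL+mR=432/697 → advance +1; mR−mL=-18/17 → turn -1·90°

0 9/17 9/29 369/986 -9/58 -1 3 N
1 90/313 18/41 873/12833 -9/41 -1 4 E
2 1/2 5/4 -1/8 -5/8 -2 4 S
3 18/17 18/41 585/697 -9/41 -2 5 W
final -3 5 N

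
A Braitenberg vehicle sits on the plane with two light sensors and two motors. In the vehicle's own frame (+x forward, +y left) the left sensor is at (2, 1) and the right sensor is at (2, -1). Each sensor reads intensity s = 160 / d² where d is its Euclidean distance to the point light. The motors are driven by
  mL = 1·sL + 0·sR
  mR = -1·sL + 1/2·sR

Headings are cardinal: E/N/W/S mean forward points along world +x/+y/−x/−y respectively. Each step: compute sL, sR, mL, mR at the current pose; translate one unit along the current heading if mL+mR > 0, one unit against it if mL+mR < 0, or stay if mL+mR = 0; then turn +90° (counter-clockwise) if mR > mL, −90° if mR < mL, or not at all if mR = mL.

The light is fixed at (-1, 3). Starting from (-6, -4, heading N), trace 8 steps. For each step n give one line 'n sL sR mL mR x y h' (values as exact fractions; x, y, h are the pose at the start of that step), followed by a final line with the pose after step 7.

0 160/61 160/41 160/61 -1680/2501 -6 -4 N
1 80/17 80/29 80/17 -1640/493 -6 -3 E
2 160/73 160/89 160/73 -8400/6497 -5 -3 S
3 8/5 20/9 8/5 -22/45 -5 -4 W
4 160/61 160/41 160/61 -1680/2501 -6 -4 N
5 80/17 80/29 80/17 -1640/493 -6 -3 E
6 160/73 160/89 160/73 -8400/6497 -5 -3 S
7 8/5 20/9 8/5 -22/45 -5 -4 W
final -6 -4 N

n=0: pose=(-6,-4,N); sL=160/61, sR=160/41; mL=160/61, mR=-1680/2501; mL+mR=80/41 → advance +1; mR−mL=-8240/2501 → turn -1·90°
n=1: pose=(-6,-3,E); sL=80/17, sR=80/29; mL=80/17, mR=-1640/493; mL+mR=40/29 → advance +1; mR−mL=-3960/493 → turn -1·90°
n=2: pose=(-5,-3,S); sL=160/73, sR=160/89; mL=160/73, mR=-8400/6497; mL+mR=80/89 → advance +1; mR−mL=-22640/6497 → turn -1·90°
n=3: pose=(-5,-4,W); sL=8/5, sR=20/9; mL=8/5, mR=-22/45; mL+mR=10/9 → advance +1; mR−mL=-94/45 → turn -1·90°
n=4: pose=(-6,-4,N); sL=160/61, sR=160/41; mL=160/61, mR=-1680/2501; mL+mR=80/41 → advance +1; mR−mL=-8240/2501 → turn -1·90°
n=5: pose=(-6,-3,E); sL=80/17, sR=80/29; mL=80/17, mR=-1640/493; mL+mR=40/29 → advance +1; mR−mL=-3960/493 → turn -1·90°
n=6: pose=(-5,-3,S); sL=160/73, sR=160/89; mL=160/73, mR=-8400/6497; mL+mR=80/89 → advance +1; mR−mL=-22640/6497 → turn -1·90°
n=7: pose=(-5,-4,W); sL=8/5, sR=20/9; mL=8/5, mR=-22/45; mL+mR=10/9 → advance +1; mR−mL=-94/45 → turn -1·90°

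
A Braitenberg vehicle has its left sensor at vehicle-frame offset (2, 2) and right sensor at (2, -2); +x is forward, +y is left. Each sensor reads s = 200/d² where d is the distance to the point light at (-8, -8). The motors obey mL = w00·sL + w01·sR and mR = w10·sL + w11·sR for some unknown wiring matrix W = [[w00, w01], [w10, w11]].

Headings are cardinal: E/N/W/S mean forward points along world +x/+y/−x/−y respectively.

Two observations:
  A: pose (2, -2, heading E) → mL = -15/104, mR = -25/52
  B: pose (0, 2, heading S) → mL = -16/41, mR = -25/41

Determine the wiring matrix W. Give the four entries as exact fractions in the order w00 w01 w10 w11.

obs A: pose=(2,-2,E) → sL=25/26, sR=5/4, mL=-15/104, mR=-25/52
obs B: pose=(0,2,S) → sL=50/41, sR=2, mL=-16/41, mR=-25/41
sensor matrix S = [[25/26, 5/4], [50/41, 2]]; det S = 425/1066
solve [mL_A; mL_B] = S·[w00; w01] and [mR_A; mR_B] = S·[w10; w11]:
  w00 = 1/2, w01 = -1/2, w10 = -1/2, w11 = 0

1/2 -1/2 -1/2 0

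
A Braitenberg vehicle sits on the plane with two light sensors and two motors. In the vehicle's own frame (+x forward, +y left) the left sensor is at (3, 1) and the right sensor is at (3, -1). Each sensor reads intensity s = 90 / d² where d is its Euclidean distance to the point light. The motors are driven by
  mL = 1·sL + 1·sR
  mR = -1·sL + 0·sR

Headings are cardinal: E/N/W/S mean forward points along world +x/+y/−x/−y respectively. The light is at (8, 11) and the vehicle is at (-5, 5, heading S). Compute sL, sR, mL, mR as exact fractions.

left sensor world pos  = (-4, 2); dL² = 225
right sensor world pos = (-6, 2); dR² = 277
sL = 90/225 = 2/5
sR = 90/277 = 90/277
mL = 1·sL + 1·sR = 1004/1385
mR = -1·sL + 0·sR = -2/5

2/5 90/277 1004/1385 -2/5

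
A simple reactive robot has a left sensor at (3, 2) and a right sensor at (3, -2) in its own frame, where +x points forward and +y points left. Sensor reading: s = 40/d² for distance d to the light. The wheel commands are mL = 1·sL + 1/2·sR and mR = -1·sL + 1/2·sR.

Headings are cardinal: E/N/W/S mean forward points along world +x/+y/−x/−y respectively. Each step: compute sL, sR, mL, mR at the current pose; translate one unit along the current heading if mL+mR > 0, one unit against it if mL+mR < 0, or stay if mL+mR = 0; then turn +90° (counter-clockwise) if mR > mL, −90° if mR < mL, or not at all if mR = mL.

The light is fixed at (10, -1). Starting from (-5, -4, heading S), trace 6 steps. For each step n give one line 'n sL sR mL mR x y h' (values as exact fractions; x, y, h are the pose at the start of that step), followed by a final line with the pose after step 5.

n=0: pose=(-5,-4,S); sL=8/41, sR=8/65; mL=684/2665, mR=-356/2665; mL+mR=8/65 → advance +1; mR−mL=-16/41 → turn -1·90°
n=1: pose=(-5,-5,W); sL=1/9, sR=5/41; mL=127/738, mR=-37/738; mL+mR=5/41 → advance +1; mR−mL=-2/9 → turn -1·90°
n=2: pose=(-6,-5,N); sL=8/65, sR=40/197; mL=2876/12805, mR=-276/12805; mL+mR=40/197 → advance +1; mR−mL=-16/65 → turn -1·90°
n=3: pose=(-6,-4,E); sL=4/17, sR=20/97; mL=558/1649, mR=-218/1649; mL+mR=20/97 → advance +1; mR−mL=-8/17 → turn -1·90°
n=4: pose=(-5,-4,S); sL=8/41, sR=8/65; mL=684/2665, mR=-356/2665; mL+mR=8/65 → advance +1; mR−mL=-16/41 → turn -1·90°
n=5: pose=(-5,-5,W); sL=1/9, sR=5/41; mL=127/738, mR=-37/738; mL+mR=5/41 → advance +1; mR−mL=-2/9 → turn -1·90°

0 8/41 8/65 684/2665 -356/2665 -5 -4 S
1 1/9 5/41 127/738 -37/738 -5 -5 W
2 8/65 40/197 2876/12805 -276/12805 -6 -5 N
3 4/17 20/97 558/1649 -218/1649 -6 -4 E
4 8/41 8/65 684/2665 -356/2665 -5 -4 S
5 1/9 5/41 127/738 -37/738 -5 -5 W
final -6 -5 N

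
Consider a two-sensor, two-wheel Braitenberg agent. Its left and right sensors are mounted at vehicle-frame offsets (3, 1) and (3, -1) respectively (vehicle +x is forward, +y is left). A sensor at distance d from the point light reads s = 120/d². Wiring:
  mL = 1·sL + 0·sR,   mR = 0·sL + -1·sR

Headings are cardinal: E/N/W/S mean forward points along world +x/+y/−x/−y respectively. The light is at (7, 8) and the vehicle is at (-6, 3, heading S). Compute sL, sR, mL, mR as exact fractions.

15/26 6/13 15/26 -6/13

left sensor world pos  = (-5, 0); dL² = 208
right sensor world pos = (-7, 0); dR² = 260
sL = 120/208 = 15/26
sR = 120/260 = 6/13
mL = 1·sL + 0·sR = 15/26
mR = 0·sL + -1·sR = -6/13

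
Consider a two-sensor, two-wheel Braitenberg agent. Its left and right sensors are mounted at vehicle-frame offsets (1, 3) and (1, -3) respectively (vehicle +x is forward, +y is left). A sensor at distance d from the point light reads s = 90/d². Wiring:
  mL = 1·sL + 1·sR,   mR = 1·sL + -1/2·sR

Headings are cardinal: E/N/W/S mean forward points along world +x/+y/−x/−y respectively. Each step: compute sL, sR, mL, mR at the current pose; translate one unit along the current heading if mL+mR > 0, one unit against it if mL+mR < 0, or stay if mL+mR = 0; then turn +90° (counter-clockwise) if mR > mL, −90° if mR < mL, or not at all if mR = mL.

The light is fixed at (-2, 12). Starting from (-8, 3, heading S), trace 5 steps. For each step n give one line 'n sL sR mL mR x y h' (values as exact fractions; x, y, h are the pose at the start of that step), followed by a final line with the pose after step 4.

0 90/109 90/181 26100/19729 11385/19729 -8 3 S
1 45/109 45/49 7110/5341 -495/10682 -8 2 W
2 90/181 90/97 25020/17557 585/17557 -9 2 N
3 5/4 1/2 7/4 1 -9 3 E
4 90/109 90/181 26100/19729 11385/19729 -8 3 S
final -8 2 W

n=0: pose=(-8,3,S); sL=90/109, sR=90/181; mL=26100/19729, mR=11385/19729; mL+mR=37485/19729 → advance +1; mR−mL=-135/181 → turn -1·90°
n=1: pose=(-8,2,W); sL=45/109, sR=45/49; mL=7110/5341, mR=-495/10682; mL+mR=13725/10682 → advance +1; mR−mL=-135/98 → turn -1·90°
n=2: pose=(-9,2,N); sL=90/181, sR=90/97; mL=25020/17557, mR=585/17557; mL+mR=25605/17557 → advance +1; mR−mL=-135/97 → turn -1·90°
n=3: pose=(-9,3,E); sL=5/4, sR=1/2; mL=7/4, mR=1; mL+mR=11/4 → advance +1; mR−mL=-3/4 → turn -1·90°
n=4: pose=(-8,3,S); sL=90/109, sR=90/181; mL=26100/19729, mR=11385/19729; mL+mR=37485/19729 → advance +1; mR−mL=-135/181 → turn -1·90°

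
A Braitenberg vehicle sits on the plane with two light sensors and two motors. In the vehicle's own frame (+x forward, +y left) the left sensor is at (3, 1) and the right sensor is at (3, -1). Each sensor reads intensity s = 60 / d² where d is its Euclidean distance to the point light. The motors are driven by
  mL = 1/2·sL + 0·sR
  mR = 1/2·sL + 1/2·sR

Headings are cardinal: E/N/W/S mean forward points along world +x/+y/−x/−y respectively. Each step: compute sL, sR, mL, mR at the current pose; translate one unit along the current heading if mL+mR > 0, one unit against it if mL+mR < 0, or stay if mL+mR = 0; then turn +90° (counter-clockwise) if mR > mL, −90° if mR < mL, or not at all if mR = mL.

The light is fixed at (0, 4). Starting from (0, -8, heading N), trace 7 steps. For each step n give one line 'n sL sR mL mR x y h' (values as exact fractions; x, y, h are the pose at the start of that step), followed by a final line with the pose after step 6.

n=0: pose=(0,-8,N); sL=30/41, sR=30/41; mL=15/41, mR=30/41; mL+mR=45/41 → advance +1; mR−mL=15/41 → turn +1·90°
n=1: pose=(0,-7,W); sL=20/51, sR=60/109; mL=10/51, mR=2620/5559; mL+mR=3710/5559 → advance +1; mR−mL=30/109 → turn +1·90°
n=2: pose=(-1,-7,S); sL=15/49, sR=3/10; mL=15/98, mR=297/980; mL+mR=447/980 → advance +1; mR−mL=3/20 → turn +1·90°
n=3: pose=(-1,-8,E); sL=12/25, sR=60/173; mL=6/25, mR=1788/4325; mL+mR=2826/4325 → advance +1; mR−mL=30/173 → turn +1·90°
n=4: pose=(0,-8,N); sL=30/41, sR=30/41; mL=15/41, mR=30/41; mL+mR=45/41 → advance +1; mR−mL=15/41 → turn +1·90°
n=5: pose=(0,-7,W); sL=20/51, sR=60/109; mL=10/51, mR=2620/5559; mL+mR=3710/5559 → advance +1; mR−mL=30/109 → turn +1·90°
n=6: pose=(-1,-7,S); sL=15/49, sR=3/10; mL=15/98, mR=297/980; mL+mR=447/980 → advance +1; mR−mL=3/20 → turn +1·90°

0 30/41 30/41 15/41 30/41 0 -8 N
1 20/51 60/109 10/51 2620/5559 0 -7 W
2 15/49 3/10 15/98 297/980 -1 -7 S
3 12/25 60/173 6/25 1788/4325 -1 -8 E
4 30/41 30/41 15/41 30/41 0 -8 N
5 20/51 60/109 10/51 2620/5559 0 -7 W
6 15/49 3/10 15/98 297/980 -1 -7 S
final -1 -8 E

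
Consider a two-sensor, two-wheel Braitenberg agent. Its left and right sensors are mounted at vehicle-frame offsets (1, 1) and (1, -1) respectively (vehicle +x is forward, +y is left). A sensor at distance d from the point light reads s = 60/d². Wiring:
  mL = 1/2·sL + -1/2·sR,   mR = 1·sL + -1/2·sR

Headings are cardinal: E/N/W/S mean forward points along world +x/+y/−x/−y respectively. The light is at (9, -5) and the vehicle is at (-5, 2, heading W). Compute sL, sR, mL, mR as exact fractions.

left sensor world pos  = (-6, 1); dL² = 261
right sensor world pos = (-6, 3); dR² = 289
sL = 60/261 = 20/87
sR = 60/289 = 60/289
mL = 1/2·sL + -1/2·sR = 280/25143
mR = 1·sL + -1/2·sR = 3170/25143

20/87 60/289 280/25143 3170/25143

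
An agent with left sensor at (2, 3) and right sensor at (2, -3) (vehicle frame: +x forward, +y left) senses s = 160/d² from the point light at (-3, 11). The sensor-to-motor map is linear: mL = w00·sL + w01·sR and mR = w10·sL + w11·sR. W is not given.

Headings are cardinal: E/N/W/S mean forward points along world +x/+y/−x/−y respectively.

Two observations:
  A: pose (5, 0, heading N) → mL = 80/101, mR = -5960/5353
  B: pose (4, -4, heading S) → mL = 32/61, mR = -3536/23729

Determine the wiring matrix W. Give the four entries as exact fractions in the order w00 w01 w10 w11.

0 1 -1 1/2

obs A: pose=(5,0,N) → sL=80/53, sR=80/101, mL=80/101, mR=-5960/5353
obs B: pose=(4,-4,S) → sL=160/389, sR=32/61, mL=32/61, mR=-3536/23729
sensor matrix S = [[80/53, 80/101], [160/389, 32/61]]; det S = 59197440/127021337
solve [mL_A; mL_B] = S·[w00; w01] and [mR_A; mR_B] = S·[w10; w11]:
  w00 = 0, w01 = 1, w10 = -1, w11 = 1/2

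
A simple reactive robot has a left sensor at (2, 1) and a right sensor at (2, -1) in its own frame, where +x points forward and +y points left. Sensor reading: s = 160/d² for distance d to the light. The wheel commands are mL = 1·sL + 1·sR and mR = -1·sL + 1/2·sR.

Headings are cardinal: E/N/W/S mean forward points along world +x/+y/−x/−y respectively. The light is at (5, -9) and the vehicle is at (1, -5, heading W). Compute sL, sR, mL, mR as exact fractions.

left sensor world pos  = (-1, -6); dL² = 45
right sensor world pos = (-1, -4); dR² = 61
sL = 160/45 = 32/9
sR = 160/61 = 160/61
mL = 1·sL + 1·sR = 3392/549
mR = -1·sL + 1/2·sR = -1232/549

32/9 160/61 3392/549 -1232/549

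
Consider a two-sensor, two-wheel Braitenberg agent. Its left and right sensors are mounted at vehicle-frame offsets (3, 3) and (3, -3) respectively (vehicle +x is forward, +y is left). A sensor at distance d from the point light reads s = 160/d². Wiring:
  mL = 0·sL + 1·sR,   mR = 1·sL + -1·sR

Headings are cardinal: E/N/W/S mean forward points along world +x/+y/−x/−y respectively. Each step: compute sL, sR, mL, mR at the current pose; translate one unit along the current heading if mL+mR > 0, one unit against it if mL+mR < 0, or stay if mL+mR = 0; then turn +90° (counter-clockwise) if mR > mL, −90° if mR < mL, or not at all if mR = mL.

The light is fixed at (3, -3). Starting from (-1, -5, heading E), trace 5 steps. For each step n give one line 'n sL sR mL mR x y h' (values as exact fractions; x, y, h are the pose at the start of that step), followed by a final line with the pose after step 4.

0 80 80/13 80/13 960/13 -1 -5 E
1 160/37 160 160 -5760/37 0 -5 N
2 40 10 10 30 0 -4 E
3 160/29 32 32 -768/29 1 -4 N
4 16 16 16 0 1 -3 E
final 2 -3 S

n=0: pose=(-1,-5,E); sL=80, sR=80/13; mL=80/13, mR=960/13; mL+mR=80 → advance +1; mR−mL=880/13 → turn +1·90°
n=1: pose=(0,-5,N); sL=160/37, sR=160; mL=160, mR=-5760/37; mL+mR=160/37 → advance +1; mR−mL=-11680/37 → turn -1·90°
n=2: pose=(0,-4,E); sL=40, sR=10; mL=10, mR=30; mL+mR=40 → advance +1; mR−mL=20 → turn +1·90°
n=3: pose=(1,-4,N); sL=160/29, sR=32; mL=32, mR=-768/29; mL+mR=160/29 → advance +1; mR−mL=-1696/29 → turn -1·90°
n=4: pose=(1,-3,E); sL=16, sR=16; mL=16, mR=0; mL+mR=16 → advance +1; mR−mL=-16 → turn -1·90°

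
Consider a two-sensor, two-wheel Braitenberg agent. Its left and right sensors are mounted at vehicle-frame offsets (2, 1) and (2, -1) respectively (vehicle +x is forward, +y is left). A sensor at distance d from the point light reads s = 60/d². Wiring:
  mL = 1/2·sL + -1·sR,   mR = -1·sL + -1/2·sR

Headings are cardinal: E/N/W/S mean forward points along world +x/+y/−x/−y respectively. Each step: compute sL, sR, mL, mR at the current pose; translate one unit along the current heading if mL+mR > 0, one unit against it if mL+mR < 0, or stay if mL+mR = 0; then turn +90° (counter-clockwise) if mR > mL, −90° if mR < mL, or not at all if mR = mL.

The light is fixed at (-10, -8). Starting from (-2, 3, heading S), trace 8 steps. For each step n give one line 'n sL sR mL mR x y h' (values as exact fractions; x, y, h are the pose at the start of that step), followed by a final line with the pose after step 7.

n=0: pose=(-2,3,S); sL=10/27, sR=6/13; mL=-97/351, mR=-211/351; mL+mR=-308/351 → advance -1; mR−mL=-38/117 → turn -1·90°
n=1: pose=(-2,4,W); sL=60/157, sR=12/41; mL=-654/6437, mR=-3402/6437; mL+mR=-4056/6437 → advance -1; mR−mL=-2748/6437 → turn -1·90°
n=2: pose=(-1,4,N); sL=3/13, sR=15/74; mL=-42/481, mR=-639/1924; mL+mR=-807/1924 → advance -1; mR−mL=-471/1924 → turn -1·90°
n=3: pose=(-1,3,E); sL=12/53, sR=60/221; mL=-1854/11713, mR=-4242/11713; mL+mR=-6096/11713 → advance -1; mR−mL=-2388/11713 → turn -1·90°
n=4: pose=(-2,3,S); sL=10/27, sR=6/13; mL=-97/351, mR=-211/351; mL+mR=-308/351 → advance -1; mR−mL=-38/117 → turn -1·90°
n=5: pose=(-2,4,W); sL=60/157, sR=12/41; mL=-654/6437, mR=-3402/6437; mL+mR=-4056/6437 → advance -1; mR−mL=-2748/6437 → turn -1·90°
n=6: pose=(-1,4,N); sL=3/13, sR=15/74; mL=-42/481, mR=-639/1924; mL+mR=-807/1924 → advance -1; mR−mL=-471/1924 → turn -1·90°
n=7: pose=(-1,3,E); sL=12/53, sR=60/221; mL=-1854/11713, mR=-4242/11713; mL+mR=-6096/11713 → advance -1; mR−mL=-2388/11713 → turn -1·90°

0 10/27 6/13 -97/351 -211/351 -2 3 S
1 60/157 12/41 -654/6437 -3402/6437 -2 4 W
2 3/13 15/74 -42/481 -639/1924 -1 4 N
3 12/53 60/221 -1854/11713 -4242/11713 -1 3 E
4 10/27 6/13 -97/351 -211/351 -2 3 S
5 60/157 12/41 -654/6437 -3402/6437 -2 4 W
6 3/13 15/74 -42/481 -639/1924 -1 4 N
7 12/53 60/221 -1854/11713 -4242/11713 -1 3 E
final -2 3 S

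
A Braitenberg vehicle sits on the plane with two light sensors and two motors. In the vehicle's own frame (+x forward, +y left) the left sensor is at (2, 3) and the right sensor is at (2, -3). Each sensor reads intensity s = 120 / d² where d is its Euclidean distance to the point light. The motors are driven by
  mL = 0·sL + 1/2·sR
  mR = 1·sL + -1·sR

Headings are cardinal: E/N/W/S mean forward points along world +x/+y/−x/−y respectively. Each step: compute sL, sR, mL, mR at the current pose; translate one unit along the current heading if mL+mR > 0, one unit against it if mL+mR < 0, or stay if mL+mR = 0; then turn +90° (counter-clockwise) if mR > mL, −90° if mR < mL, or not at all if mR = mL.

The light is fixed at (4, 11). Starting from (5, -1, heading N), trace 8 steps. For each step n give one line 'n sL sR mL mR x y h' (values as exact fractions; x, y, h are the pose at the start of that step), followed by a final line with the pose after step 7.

0 15/13 30/29 15/29 45/377 5 -1 N
1 120/73 24/41 12/41 3168/2993 5 0 E
2 60/41 60/53 30/53 720/2173 6 0 N
3 24/13 24/37 12/37 576/481 6 1 E
4 15/8 6/5 3/5 27/40 7 1 N
5 24/29 120/37 60/37 -2592/1073 7 2 W
6 12/5 60/49 30/49 288/245 8 2 N
7 24/25 120/29 60/29 -2304/725 8 3 W
final 9 3 N

n=0: pose=(5,-1,N); sL=15/13, sR=30/29; mL=15/29, mR=45/377; mL+mR=240/377 → advance +1; mR−mL=-150/377 → turn -1·90°
n=1: pose=(5,0,E); sL=120/73, sR=24/41; mL=12/41, mR=3168/2993; mL+mR=4044/2993 → advance +1; mR−mL=2292/2993 → turn +1·90°
n=2: pose=(6,0,N); sL=60/41, sR=60/53; mL=30/53, mR=720/2173; mL+mR=1950/2173 → advance +1; mR−mL=-510/2173 → turn -1·90°
n=3: pose=(6,1,E); sL=24/13, sR=24/37; mL=12/37, mR=576/481; mL+mR=732/481 → advance +1; mR−mL=420/481 → turn +1·90°
n=4: pose=(7,1,N); sL=15/8, sR=6/5; mL=3/5, mR=27/40; mL+mR=51/40 → advance +1; mR−mL=3/40 → turn +1·90°
n=5: pose=(7,2,W); sL=24/29, sR=120/37; mL=60/37, mR=-2592/1073; mL+mR=-852/1073 → advance -1; mR−mL=-4332/1073 → turn -1·90°
n=6: pose=(8,2,N); sL=12/5, sR=60/49; mL=30/49, mR=288/245; mL+mR=438/245 → advance +1; mR−mL=138/245 → turn +1·90°
n=7: pose=(8,3,W); sL=24/25, sR=120/29; mL=60/29, mR=-2304/725; mL+mR=-804/725 → advance -1; mR−mL=-3804/725 → turn -1·90°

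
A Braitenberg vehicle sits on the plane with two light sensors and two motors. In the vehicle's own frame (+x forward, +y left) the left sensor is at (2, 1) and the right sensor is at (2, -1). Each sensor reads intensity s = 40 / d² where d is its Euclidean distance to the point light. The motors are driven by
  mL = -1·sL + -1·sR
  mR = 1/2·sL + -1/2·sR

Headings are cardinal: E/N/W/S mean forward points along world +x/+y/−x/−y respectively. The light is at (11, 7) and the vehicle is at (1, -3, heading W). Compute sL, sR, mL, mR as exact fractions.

left sensor world pos  = (-1, -4); dL² = 265
right sensor world pos = (-1, -2); dR² = 225
sL = 40/265 = 8/53
sR = 40/225 = 8/45
mL = -1·sL + -1·sR = -784/2385
mR = 1/2·sL + -1/2·sR = -32/2385

8/53 8/45 -784/2385 -32/2385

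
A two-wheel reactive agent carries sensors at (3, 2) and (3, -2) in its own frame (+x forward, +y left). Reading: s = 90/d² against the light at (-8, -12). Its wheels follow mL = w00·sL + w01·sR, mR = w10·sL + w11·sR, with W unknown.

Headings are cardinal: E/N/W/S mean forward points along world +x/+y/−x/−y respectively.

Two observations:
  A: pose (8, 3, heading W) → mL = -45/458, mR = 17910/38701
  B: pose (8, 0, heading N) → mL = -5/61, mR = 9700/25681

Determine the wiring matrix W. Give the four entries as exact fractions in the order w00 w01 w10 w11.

0 -1/2 1 1

obs A: pose=(8,3,W) → sL=45/169, sR=45/229, mL=-45/458, mR=17910/38701
obs B: pose=(8,0,N) → sL=90/421, sR=10/61, mL=-5/61, mR=9700/25681
sensor matrix S = [[45/169, 45/229], [90/421, 10/61]]; det S = 1632600/993880381
solve [mL_A; mL_B] = S·[w00; w01] and [mR_A; mR_B] = S·[w10; w11]:
  w00 = 0, w01 = -1/2, w10 = 1, w11 = 1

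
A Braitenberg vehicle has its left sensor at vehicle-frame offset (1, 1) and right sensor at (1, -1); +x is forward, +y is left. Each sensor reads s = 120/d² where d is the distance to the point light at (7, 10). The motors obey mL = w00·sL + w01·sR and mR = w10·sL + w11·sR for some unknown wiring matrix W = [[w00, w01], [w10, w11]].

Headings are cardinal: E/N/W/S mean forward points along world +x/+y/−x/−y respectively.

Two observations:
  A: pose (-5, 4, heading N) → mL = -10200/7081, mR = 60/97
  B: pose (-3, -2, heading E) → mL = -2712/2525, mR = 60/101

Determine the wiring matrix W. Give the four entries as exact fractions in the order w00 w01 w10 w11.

obs A: pose=(-5,4,N) → sL=60/97, sR=60/73, mL=-10200/7081, mR=60/97
obs B: pose=(-3,-2,E) → sL=60/101, sR=12/25, mL=-2712/2525, mR=60/101
sensor matrix S = [[60/97, 60/73], [60/101, 12/25]]; det S = -684288/3575905
solve [mL_A; mL_B] = S·[w00; w01] and [mR_A; mR_B] = S·[w10; w11]:
  w00 = -1, w01 = -1, w10 = 1, w11 = 0

-1 -1 1 0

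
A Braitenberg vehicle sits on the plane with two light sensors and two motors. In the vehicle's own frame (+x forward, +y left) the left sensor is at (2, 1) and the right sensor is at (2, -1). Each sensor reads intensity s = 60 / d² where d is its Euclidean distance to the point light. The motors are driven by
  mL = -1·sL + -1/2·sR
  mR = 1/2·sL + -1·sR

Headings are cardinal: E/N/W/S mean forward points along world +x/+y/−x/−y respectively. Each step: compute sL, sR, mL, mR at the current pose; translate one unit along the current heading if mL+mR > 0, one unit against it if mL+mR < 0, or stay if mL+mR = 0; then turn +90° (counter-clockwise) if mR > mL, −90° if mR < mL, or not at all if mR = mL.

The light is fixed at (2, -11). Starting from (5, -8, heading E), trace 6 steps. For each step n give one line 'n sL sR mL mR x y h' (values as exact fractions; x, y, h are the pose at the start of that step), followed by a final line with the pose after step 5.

n=0: pose=(5,-8,E); sL=60/41, sR=60/29; mL=-2970/1189, mR=-1590/1189; mL+mR=-4560/1189 → advance -1; mR−mL=1380/1189 → turn +1·90°
n=1: pose=(4,-8,N); sL=30/13, sR=30/17; mL=-705/221, mR=-135/221; mL+mR=-840/221 → advance -1; mR−mL=570/221 → turn +1·90°
n=2: pose=(4,-9,W); sL=60, sR=20/3; mL=-190/3, mR=70/3; mL+mR=-40 → advance -1; mR−mL=260/3 → turn +1·90°
n=3: pose=(5,-9,S); sL=15/4, sR=15; mL=-45/4, mR=-105/8; mL+mR=-195/8 → advance -1; mR−mL=-15/8 → turn -1·90°
n=4: pose=(5,-8,W); sL=12, sR=60/17; mL=-234/17, mR=42/17; mL+mR=-192/17 → advance -1; mR−mL=276/17 → turn +1·90°
n=5: pose=(6,-8,S); sL=30/13, sR=6; mL=-69/13, mR=-63/13; mL+mR=-132/13 → advance -1; mR−mL=6/13 → turn +1·90°

0 60/41 60/29 -2970/1189 -1590/1189 5 -8 E
1 30/13 30/17 -705/221 -135/221 4 -8 N
2 60 20/3 -190/3 70/3 4 -9 W
3 15/4 15 -45/4 -105/8 5 -9 S
4 12 60/17 -234/17 42/17 5 -8 W
5 30/13 6 -69/13 -63/13 6 -8 S
final 6 -7 E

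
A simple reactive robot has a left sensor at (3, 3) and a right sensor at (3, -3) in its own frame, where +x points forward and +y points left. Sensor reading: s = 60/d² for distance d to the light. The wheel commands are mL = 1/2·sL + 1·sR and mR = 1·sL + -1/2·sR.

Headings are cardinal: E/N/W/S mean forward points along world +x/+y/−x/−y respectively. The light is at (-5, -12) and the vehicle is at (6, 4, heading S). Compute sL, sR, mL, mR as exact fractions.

12/73 60/233 5778/17009 606/17009

left sensor world pos  = (9, 1); dL² = 365
right sensor world pos = (3, 1); dR² = 233
sL = 60/365 = 12/73
sR = 60/233 = 60/233
mL = 1/2·sL + 1·sR = 5778/17009
mR = 1·sL + -1/2·sR = 606/17009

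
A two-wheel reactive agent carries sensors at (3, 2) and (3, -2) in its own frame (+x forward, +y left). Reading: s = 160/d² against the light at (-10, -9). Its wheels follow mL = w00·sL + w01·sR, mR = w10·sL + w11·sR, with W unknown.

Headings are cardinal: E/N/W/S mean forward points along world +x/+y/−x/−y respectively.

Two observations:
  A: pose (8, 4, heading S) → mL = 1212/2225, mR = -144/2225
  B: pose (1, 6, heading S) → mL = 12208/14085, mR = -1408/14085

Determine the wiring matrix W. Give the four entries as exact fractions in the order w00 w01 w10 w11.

obs A: pose=(8,4,S) → sL=8/25, sR=40/89, mL=1212/2225, mR=-144/2225
obs B: pose=(1,6,S) → sL=160/313, sR=32/45, mL=12208/14085, mR=-1408/14085
sensor matrix S = [[8/25, 40/89], [160/313, 32/45]]; det S = -68608/31339125
solve [mL_A; mL_B] = S·[w00; w01] and [mR_A; mR_B] = S·[w10; w11]:
  w00 = 1, w01 = 1/2, w10 = 1/2, w11 = -1/2

1 1/2 1/2 -1/2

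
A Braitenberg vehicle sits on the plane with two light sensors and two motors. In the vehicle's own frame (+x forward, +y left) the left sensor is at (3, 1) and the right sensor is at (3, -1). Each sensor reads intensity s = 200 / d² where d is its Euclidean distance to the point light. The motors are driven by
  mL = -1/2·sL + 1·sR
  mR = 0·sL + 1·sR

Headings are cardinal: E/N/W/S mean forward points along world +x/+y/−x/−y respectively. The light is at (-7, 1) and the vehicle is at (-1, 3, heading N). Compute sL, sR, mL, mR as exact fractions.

4 100/37 26/37 100/37

left sensor world pos  = (-2, 6); dL² = 50
right sensor world pos = (0, 6); dR² = 74
sL = 200/50 = 4
sR = 200/74 = 100/37
mL = -1/2·sL + 1·sR = 26/37
mR = 0·sL + 1·sR = 100/37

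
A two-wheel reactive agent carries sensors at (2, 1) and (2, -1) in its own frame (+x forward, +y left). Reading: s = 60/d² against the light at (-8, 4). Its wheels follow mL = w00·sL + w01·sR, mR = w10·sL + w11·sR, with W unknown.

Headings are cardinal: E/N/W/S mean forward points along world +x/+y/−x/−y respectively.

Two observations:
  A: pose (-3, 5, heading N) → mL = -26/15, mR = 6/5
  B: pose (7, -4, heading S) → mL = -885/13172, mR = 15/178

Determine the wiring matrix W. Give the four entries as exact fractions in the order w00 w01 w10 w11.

obs A: pose=(-3,5,N) → sL=12/5, sR=4/3, mL=-26/15, mR=6/5
obs B: pose=(7,-4,S) → sL=15/89, sR=15/74, mL=-885/13172, mR=15/178
sensor matrix S = [[12/5, 4/3], [15/89, 15/74]]; det S = 862/3293
solve [mL_A; mL_B] = S·[w00; w01] and [mR_A; mR_B] = S·[w10; w11]:
  w00 = -1, w01 = 1/2, w10 = 1/2, w11 = 0

-1 1/2 1/2 0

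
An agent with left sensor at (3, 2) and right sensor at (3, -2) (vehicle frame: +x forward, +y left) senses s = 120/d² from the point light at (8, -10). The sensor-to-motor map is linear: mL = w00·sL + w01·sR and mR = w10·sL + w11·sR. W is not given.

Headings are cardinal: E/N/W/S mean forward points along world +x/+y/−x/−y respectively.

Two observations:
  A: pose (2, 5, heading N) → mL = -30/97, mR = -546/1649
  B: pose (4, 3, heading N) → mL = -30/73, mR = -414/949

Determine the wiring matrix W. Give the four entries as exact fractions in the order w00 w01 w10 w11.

obs A: pose=(2,5,N) → sL=30/97, sR=6/17, mL=-30/97, mR=-546/1649
obs B: pose=(4,3,N) → sL=30/73, sR=6/13, mL=-30/73, mR=-414/949
sensor matrix S = [[30/97, 6/17], [30/73, 6/13]]; det S = -3600/1564901
solve [mL_A; mL_B] = S·[w00; w01] and [mR_A; mR_B] = S·[w10; w11]:
  w00 = -1, w01 = 0, w10 = -1/2, w11 = -1/2

-1 0 -1/2 -1/2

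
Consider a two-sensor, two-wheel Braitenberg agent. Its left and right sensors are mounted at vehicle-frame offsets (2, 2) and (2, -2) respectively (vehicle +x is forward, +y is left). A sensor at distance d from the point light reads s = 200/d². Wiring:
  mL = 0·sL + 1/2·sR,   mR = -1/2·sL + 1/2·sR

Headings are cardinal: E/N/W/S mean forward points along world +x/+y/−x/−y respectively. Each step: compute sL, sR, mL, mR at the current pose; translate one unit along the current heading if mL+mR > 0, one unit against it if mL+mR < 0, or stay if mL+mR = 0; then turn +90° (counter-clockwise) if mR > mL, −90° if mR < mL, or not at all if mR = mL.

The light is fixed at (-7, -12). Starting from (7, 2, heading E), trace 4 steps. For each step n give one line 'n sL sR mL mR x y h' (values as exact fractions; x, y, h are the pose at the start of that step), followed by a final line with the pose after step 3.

n=0: pose=(7,2,E); sL=25/64, sR=1/2; mL=1/4, mR=7/128; mL+mR=39/128 → advance +1; mR−mL=-25/128 → turn -1·90°
n=1: pose=(8,2,S); sL=200/433, sR=200/313; mL=100/313, mR=12000/135529; mL+mR=55300/135529 → advance +1; mR−mL=-100/433 → turn -1·90°
n=2: pose=(8,1,W); sL=20/29, sR=100/197; mL=50/197, mR=-520/5713; mL+mR=930/5713 → advance +1; mR−mL=-10/29 → turn -1·90°
n=3: pose=(7,1,N); sL=200/369, sR=200/481; mL=100/481, mR=-11200/177489; mL+mR=25700/177489 → advance +1; mR−mL=-100/369 → turn -1·90°

0 25/64 1/2 1/4 7/128 7 2 E
1 200/433 200/313 100/313 12000/135529 8 2 S
2 20/29 100/197 50/197 -520/5713 8 1 W
3 200/369 200/481 100/481 -11200/177489 7 1 N
final 7 2 E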